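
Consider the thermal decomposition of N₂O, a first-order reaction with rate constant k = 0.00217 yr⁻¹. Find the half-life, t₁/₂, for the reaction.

319.4 yr

Step 1: For a first-order reaction, t₁/₂ = ln(2)/k
Step 2: t₁/₂ = ln(2)/0.00217
Step 3: t₁/₂ = 0.6931/0.00217 = 319.4 yr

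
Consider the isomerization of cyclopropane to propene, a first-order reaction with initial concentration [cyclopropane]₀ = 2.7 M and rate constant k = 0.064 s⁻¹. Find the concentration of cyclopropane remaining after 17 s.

0.9096 M

Step 1: For a first-order reaction: [cyclopropane] = [cyclopropane]₀ × e^(-kt)
Step 2: [cyclopropane] = 2.7 × e^(-0.064 × 17)
Step 3: [cyclopropane] = 2.7 × e^(-1.088)
Step 4: [cyclopropane] = 2.7 × 0.33689 = 0.9096 M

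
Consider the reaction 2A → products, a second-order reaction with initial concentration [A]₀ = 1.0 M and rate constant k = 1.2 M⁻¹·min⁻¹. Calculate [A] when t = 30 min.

0.02703 M

Step 1: For a second-order reaction: 1/[A] = 1/[A]₀ + kt
Step 2: 1/[A] = 1/1.0 + 1.2 × 30
Step 3: 1/[A] = 1 + 36 = 37
Step 4: [A] = 1/37 = 0.02703 M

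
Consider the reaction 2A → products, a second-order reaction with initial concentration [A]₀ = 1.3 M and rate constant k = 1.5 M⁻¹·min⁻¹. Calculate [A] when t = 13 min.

0.04934 M

Step 1: For a second-order reaction: 1/[A] = 1/[A]₀ + kt
Step 2: 1/[A] = 1/1.3 + 1.5 × 13
Step 3: 1/[A] = 0.7692 + 19.5 = 20.27
Step 4: [A] = 1/20.27 = 0.04934 M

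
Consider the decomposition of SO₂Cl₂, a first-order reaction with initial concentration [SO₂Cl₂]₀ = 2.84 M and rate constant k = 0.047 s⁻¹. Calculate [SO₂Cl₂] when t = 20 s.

1.109 M

Step 1: For a first-order reaction: [SO₂Cl₂] = [SO₂Cl₂]₀ × e^(-kt)
Step 2: [SO₂Cl₂] = 2.84 × e^(-0.047 × 20)
Step 3: [SO₂Cl₂] = 2.84 × e^(-0.94)
Step 4: [SO₂Cl₂] = 2.84 × 0.390628 = 1.109 M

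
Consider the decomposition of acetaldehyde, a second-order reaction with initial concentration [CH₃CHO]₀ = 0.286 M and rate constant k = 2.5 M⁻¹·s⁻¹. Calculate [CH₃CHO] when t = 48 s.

0.008097 M

Step 1: For a second-order reaction: 1/[CH₃CHO] = 1/[CH₃CHO]₀ + kt
Step 2: 1/[CH₃CHO] = 1/0.286 + 2.5 × 48
Step 3: 1/[CH₃CHO] = 3.497 + 120 = 123.5
Step 4: [CH₃CHO] = 1/123.5 = 0.008097 M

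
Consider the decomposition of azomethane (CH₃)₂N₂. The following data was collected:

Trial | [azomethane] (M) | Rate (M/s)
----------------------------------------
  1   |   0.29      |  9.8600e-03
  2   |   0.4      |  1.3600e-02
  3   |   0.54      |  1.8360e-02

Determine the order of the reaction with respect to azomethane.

first order (1)

Step 1: Compare trials to find order n where rate₂/rate₁ = ([azomethane]₂/[azomethane]₁)^n
Step 2: rate₂/rate₁ = 1.3600e-02/9.8600e-03 = 1.379
Step 3: [azomethane]₂/[azomethane]₁ = 0.4/0.29 = 1.379
Step 4: n = ln(1.379)/ln(1.379) = 1.00 ≈ 1
Step 5: The reaction is first order in azomethane.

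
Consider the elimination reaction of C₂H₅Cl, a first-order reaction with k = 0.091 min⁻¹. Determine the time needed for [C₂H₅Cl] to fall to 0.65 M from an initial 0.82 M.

2.553 min

Step 1: For first-order: t = ln([C₂H₅Cl]₀/[C₂H₅Cl])/k
Step 2: t = ln(0.82/0.65)/0.091
Step 3: t = ln(1.262)/0.091
Step 4: t = 0.2323/0.091 = 2.553 min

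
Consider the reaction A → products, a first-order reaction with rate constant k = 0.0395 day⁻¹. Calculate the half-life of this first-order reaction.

17.55 day

Step 1: For a first-order reaction, t₁/₂ = ln(2)/k
Step 2: t₁/₂ = ln(2)/0.0395
Step 3: t₁/₂ = 0.6931/0.0395 = 17.55 day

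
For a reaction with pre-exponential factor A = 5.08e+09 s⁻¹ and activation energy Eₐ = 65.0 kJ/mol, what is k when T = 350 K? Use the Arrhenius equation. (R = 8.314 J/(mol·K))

1.01e+00 s⁻¹

Step 1: Use the Arrhenius equation: k = A × exp(-Eₐ/RT)
Step 2: Convert Eₐ to J/mol: 65.0 kJ/mol = 65000 J/mol
Step 3: Calculate the exponent: -Eₐ/(RT) = -65000/(8.314 × 350) = -22.33754
Step 4: k = 5.08e+09 × exp(-22.33754)
Step 5: k = 5.08e+09 × 1.99035e-10 = 1.0111e+00 s⁻¹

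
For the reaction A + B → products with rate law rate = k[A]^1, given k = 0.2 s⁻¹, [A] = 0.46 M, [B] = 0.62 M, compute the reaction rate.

0.092 M/s

Step 1: The rate law is rate = k[A]^1
Step 2: Note that the rate does not depend on [B] (zero order in B).
Step 3: rate = 0.2 × (0.46)^1 = 0.092 M/s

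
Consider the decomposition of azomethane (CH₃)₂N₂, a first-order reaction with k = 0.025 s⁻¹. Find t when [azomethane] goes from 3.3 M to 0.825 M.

55.45 s

Step 1: For first-order: t = ln([azomethane]₀/[azomethane])/k
Step 2: t = ln(3.3/0.825)/0.025
Step 3: t = ln(4)/0.025
Step 4: t = 1.386/0.025 = 55.45 s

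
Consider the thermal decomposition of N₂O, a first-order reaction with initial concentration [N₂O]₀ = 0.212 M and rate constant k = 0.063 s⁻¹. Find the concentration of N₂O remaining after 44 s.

0.01326 M

Step 1: For a first-order reaction: [N₂O] = [N₂O]₀ × e^(-kt)
Step 2: [N₂O] = 0.212 × e^(-0.063 × 44)
Step 3: [N₂O] = 0.212 × e^(-2.772)
Step 4: [N₂O] = 0.212 × 0.0625368 = 0.01326 M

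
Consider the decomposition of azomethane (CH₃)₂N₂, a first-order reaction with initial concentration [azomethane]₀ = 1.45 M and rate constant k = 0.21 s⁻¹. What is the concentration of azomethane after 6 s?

0.4113 M

Step 1: For a first-order reaction: [azomethane] = [azomethane]₀ × e^(-kt)
Step 2: [azomethane] = 1.45 × e^(-0.21 × 6)
Step 3: [azomethane] = 1.45 × e^(-1.26)
Step 4: [azomethane] = 1.45 × 0.283654 = 0.4113 M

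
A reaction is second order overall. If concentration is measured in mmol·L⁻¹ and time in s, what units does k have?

(mmol·L⁻¹)⁻¹·s⁻¹

Step 1: For overall order n, rate = k × (concentration)^n.
Step 2: Rate has units mmol·L⁻¹·s⁻¹; concentration term has units (mmol·L⁻¹)^2.
Step 3: k = rate / (concentration)^n, so units of k = (mmol·L⁻¹)^(1-2)·s⁻¹ = (mmol·L⁻¹)⁻¹·s⁻¹.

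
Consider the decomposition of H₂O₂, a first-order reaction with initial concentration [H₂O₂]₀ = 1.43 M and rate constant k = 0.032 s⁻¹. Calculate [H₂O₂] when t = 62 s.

0.1967 M

Step 1: For a first-order reaction: [H₂O₂] = [H₂O₂]₀ × e^(-kt)
Step 2: [H₂O₂] = 1.43 × e^(-0.032 × 62)
Step 3: [H₂O₂] = 1.43 × e^(-1.984)
Step 4: [H₂O₂] = 1.43 × 0.137518 = 0.1967 M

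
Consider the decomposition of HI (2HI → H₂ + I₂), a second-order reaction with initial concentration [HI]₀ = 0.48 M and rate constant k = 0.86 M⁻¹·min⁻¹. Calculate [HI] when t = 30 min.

0.03586 M

Step 1: For a second-order reaction: 1/[HI] = 1/[HI]₀ + kt
Step 2: 1/[HI] = 1/0.48 + 0.86 × 30
Step 3: 1/[HI] = 2.083 + 25.8 = 27.88
Step 4: [HI] = 1/27.88 = 0.03586 M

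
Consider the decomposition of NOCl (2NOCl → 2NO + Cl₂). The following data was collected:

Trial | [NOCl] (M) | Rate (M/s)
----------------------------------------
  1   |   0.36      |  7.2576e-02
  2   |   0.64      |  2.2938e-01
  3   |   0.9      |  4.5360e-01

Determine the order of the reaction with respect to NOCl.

second order (2)

Step 1: Compare trials to find order n where rate₂/rate₁ = ([NOCl]₂/[NOCl]₁)^n
Step 2: rate₂/rate₁ = 2.2938e-01/7.2576e-02 = 3.16
Step 3: [NOCl]₂/[NOCl]₁ = 0.64/0.36 = 1.778
Step 4: n = ln(3.16)/ln(1.778) = 2.00 ≈ 2
Step 5: The reaction is second order in NOCl.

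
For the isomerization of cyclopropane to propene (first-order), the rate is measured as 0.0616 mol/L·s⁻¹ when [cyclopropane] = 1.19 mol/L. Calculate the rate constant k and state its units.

0.05176 s⁻¹

Step 1: rate = k[cyclopropane]^1, so k = rate / [cyclopropane]^1.
Step 2: k = 0.0616 / (1.19)^1 = 0.0616 / 1.19.
Step 3: k = 0.05176 s⁻¹.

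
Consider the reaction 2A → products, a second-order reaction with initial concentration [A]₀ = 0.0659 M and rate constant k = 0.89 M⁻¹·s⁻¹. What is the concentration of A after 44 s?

0.0184 M

Step 1: For a second-order reaction: 1/[A] = 1/[A]₀ + kt
Step 2: 1/[A] = 1/0.0659 + 0.89 × 44
Step 3: 1/[A] = 15.17 + 39.16 = 54.33
Step 4: [A] = 1/54.33 = 0.0184 M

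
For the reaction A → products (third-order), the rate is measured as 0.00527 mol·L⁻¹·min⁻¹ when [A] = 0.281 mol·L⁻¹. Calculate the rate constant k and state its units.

0.2375 (mol·L⁻¹)⁻²·min⁻¹

Step 1: rate = k[A]^3, so k = rate / [A]^3.
Step 2: k = 0.00527 / (0.281)^3 = 0.00527 / 0.02219.
Step 3: k = 0.2375 (mol·L⁻¹)⁻²·min⁻¹.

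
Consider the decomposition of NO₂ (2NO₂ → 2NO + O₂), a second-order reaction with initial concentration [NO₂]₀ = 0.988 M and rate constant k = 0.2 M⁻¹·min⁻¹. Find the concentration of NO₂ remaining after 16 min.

0.2374 M

Step 1: For a second-order reaction: 1/[NO₂] = 1/[NO₂]₀ + kt
Step 2: 1/[NO₂] = 1/0.988 + 0.2 × 16
Step 3: 1/[NO₂] = 1.012 + 3.2 = 4.212
Step 4: [NO₂] = 1/4.212 = 0.2374 M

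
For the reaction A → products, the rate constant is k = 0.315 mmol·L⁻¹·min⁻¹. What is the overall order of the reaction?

zeroth order (0)

Step 1: The units of k for an nth-order reaction are (concentration)^(1-n)·(time)⁻¹.
Step 2: Here k has units mmol·L⁻¹·min⁻¹, so the concentration exponent is 1.
Step 3: 1 - n = 1 ⇒ n = 0. The reaction is zeroth order.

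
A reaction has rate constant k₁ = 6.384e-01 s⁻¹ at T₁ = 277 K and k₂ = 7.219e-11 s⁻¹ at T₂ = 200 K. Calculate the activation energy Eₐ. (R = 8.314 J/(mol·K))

137.0 kJ/mol

Step 1: Use the two-temperature Arrhenius form: ln(k₂/k₁) = -Eₐ/R × (1/T₂ - 1/T₁)
Step 2: ln(k₂/k₁) = ln(7.219e-11/6.384e-01) = ln(1.1308e-10) = -22.9029
Step 3: 1/T₂ - 1/T₁ = 1/200 - 1/277 = 1.389892e-03 K⁻¹
Step 4: Eₐ = -R × ln(k₂/k₁) / (1/T₂ - 1/T₁) = -8.314 × -22.9029 / 1.389892e-03
Step 5: Eₐ = 1.3700e+05 J/mol = 137.0 kJ/mol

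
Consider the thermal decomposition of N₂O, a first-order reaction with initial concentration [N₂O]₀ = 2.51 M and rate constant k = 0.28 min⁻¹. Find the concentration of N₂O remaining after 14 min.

0.0498 M

Step 1: For a first-order reaction: [N₂O] = [N₂O]₀ × e^(-kt)
Step 2: [N₂O] = 2.51 × e^(-0.28 × 14)
Step 3: [N₂O] = 2.51 × e^(-3.92)
Step 4: [N₂O] = 2.51 × 0.0198411 = 0.0498 M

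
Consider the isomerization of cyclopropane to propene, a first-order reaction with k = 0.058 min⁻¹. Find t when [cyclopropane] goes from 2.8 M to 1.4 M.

11.95 min

Step 1: For first-order: t = ln([cyclopropane]₀/[cyclopropane])/k
Step 2: t = ln(2.8/1.4)/0.058
Step 3: t = ln(2)/0.058
Step 4: t = 0.6931/0.058 = 11.95 min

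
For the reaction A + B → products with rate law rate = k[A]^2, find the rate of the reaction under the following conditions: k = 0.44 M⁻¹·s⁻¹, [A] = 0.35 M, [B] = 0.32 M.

0.0539 M/s

Step 1: The rate law is rate = k[A]^2
Step 2: Note that the rate does not depend on [B] (zero order in B).
Step 3: rate = 0.44 × (0.35)^2 = 0.0539 M/s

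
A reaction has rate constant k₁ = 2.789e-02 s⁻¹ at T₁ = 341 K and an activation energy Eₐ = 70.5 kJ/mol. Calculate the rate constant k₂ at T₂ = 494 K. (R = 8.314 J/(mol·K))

6.170e+01 s⁻¹

Step 1: Use the two-temperature Arrhenius form: ln(k₂/k₁) = -Eₐ/R × (1/T₂ - 1/T₁)
Step 2: Convert Eₐ to J/mol: 70.5 kJ/mol = 70500 J/mol
Step 3: 1/T₂ - 1/T₁ = 1/494 - 1/341 = -9.082598e-04 K⁻¹
Step 4: ln(k₂/k₁) = -70500/8.314 × -9.082598e-04 = 7.70175
Step 5: k₂ = k₁ × exp(7.70175) = 2.789e-02 × 2.21222e+03 = 6.170e+01 s⁻¹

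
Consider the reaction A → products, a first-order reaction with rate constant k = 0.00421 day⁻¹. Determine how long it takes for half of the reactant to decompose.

164.6 day

Step 1: For a first-order reaction, t₁/₂ = ln(2)/k
Step 2: t₁/₂ = ln(2)/0.00421
Step 3: t₁/₂ = 0.6931/0.00421 = 164.6 day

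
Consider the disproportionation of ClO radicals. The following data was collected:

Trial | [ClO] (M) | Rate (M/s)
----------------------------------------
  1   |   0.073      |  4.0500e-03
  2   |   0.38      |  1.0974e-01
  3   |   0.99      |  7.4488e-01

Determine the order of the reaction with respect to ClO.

second order (2)

Step 1: Compare trials to find order n where rate₂/rate₁ = ([ClO]₂/[ClO]₁)^n
Step 2: rate₂/rate₁ = 1.0974e-01/4.0500e-03 = 27.1
Step 3: [ClO]₂/[ClO]₁ = 0.38/0.073 = 5.205
Step 4: n = ln(27.1)/ln(5.205) = 2.00 ≈ 2
Step 5: The reaction is second order in ClO.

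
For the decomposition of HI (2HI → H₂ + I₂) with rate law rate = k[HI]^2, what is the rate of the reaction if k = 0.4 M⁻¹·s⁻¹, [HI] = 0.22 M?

0.01936 M/s

Step 1: Identify the rate law: rate = k[HI]^2
Step 2: Substitute values: rate = 0.4 × (0.22)^2
Step 3: Calculate: rate = 0.4 × 0.0484 = 0.01936 M/s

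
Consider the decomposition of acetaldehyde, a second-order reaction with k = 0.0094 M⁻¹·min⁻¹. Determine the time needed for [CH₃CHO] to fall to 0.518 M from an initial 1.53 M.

135.8 min

Step 1: For second-order: t = (1/[CH₃CHO] - 1/[CH₃CHO]₀)/k
Step 2: t = (1/0.518 - 1/1.53)/0.0094
Step 3: t = (1.931 - 0.6536)/0.0094
Step 4: t = 1.277/0.0094 = 135.8 min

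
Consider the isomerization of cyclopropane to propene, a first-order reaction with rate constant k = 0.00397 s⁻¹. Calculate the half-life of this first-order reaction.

174.6 s

Step 1: For a first-order reaction, t₁/₂ = ln(2)/k
Step 2: t₁/₂ = ln(2)/0.00397
Step 3: t₁/₂ = 0.6931/0.00397 = 174.6 s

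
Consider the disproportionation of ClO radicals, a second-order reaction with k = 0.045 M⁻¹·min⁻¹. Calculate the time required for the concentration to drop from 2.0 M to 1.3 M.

5.983 min

Step 1: For second-order: t = (1/[ClO] - 1/[ClO]₀)/k
Step 2: t = (1/1.3 - 1/2.0)/0.045
Step 3: t = (0.7692 - 0.5)/0.045
Step 4: t = 0.2692/0.045 = 5.983 min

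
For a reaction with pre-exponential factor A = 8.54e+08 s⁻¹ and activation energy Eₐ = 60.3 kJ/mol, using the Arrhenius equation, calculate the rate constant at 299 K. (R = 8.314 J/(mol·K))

2.49e-02 s⁻¹

Step 1: Use the Arrhenius equation: k = A × exp(-Eₐ/RT)
Step 2: Convert Eₐ to J/mol: 60.3 kJ/mol = 60300 J/mol
Step 3: Calculate the exponent: -Eₐ/(RT) = -60300/(8.314 × 299) = -24.25695
Step 4: k = 8.54e+08 × exp(-24.25695)
Step 5: k = 8.54e+08 × 2.91972e-11 = 2.4934e-02 s⁻¹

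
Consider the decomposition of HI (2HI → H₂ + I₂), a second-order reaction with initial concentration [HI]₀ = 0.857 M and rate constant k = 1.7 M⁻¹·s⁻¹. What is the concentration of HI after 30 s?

0.01917 M

Step 1: For a second-order reaction: 1/[HI] = 1/[HI]₀ + kt
Step 2: 1/[HI] = 1/0.857 + 1.7 × 30
Step 3: 1/[HI] = 1.167 + 51 = 52.17
Step 4: [HI] = 1/52.17 = 0.01917 M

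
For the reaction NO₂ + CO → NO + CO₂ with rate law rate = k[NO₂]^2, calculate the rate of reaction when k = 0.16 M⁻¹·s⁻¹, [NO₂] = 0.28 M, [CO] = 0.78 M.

0.01254 M/s

Step 1: The rate law is rate = k[NO₂]^2
Step 2: Note that the rate does not depend on [CO] (zero order in CO).
Step 3: rate = 0.16 × (0.28)^2 = 0.012544 M/s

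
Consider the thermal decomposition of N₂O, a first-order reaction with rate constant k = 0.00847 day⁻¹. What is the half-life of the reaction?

81.84 day

Step 1: For a first-order reaction, t₁/₂ = ln(2)/k
Step 2: t₁/₂ = ln(2)/0.00847
Step 3: t₁/₂ = 0.6931/0.00847 = 81.84 day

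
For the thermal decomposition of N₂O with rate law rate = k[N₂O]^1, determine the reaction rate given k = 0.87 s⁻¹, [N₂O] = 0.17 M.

0.1479 M/s

Step 1: Identify the rate law: rate = k[N₂O]^1
Step 2: Substitute values: rate = 0.87 × (0.17)^1
Step 3: Calculate: rate = 0.87 × 0.17 = 0.1479 M/s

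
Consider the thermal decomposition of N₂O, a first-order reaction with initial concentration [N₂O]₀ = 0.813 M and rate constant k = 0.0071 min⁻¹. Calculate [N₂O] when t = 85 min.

0.4446 M

Step 1: For a first-order reaction: [N₂O] = [N₂O]₀ × e^(-kt)
Step 2: [N₂O] = 0.813 × e^(-0.0071 × 85)
Step 3: [N₂O] = 0.813 × e^(-0.6035)
Step 4: [N₂O] = 0.813 × 0.546894 = 0.4446 M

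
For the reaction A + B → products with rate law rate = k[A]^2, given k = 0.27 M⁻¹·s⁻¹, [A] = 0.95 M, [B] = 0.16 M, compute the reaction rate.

0.2437 M/s

Step 1: The rate law is rate = k[A]^2
Step 2: Note that the rate does not depend on [B] (zero order in B).
Step 3: rate = 0.27 × (0.95)^2 = 0.243675 M/s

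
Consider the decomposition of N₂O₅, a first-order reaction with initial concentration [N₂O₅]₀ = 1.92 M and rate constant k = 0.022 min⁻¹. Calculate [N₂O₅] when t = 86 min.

0.2895 M

Step 1: For a first-order reaction: [N₂O₅] = [N₂O₅]₀ × e^(-kt)
Step 2: [N₂O₅] = 1.92 × e^(-0.022 × 86)
Step 3: [N₂O₅] = 1.92 × e^(-1.892)
Step 4: [N₂O₅] = 1.92 × 0.15077 = 0.2895 M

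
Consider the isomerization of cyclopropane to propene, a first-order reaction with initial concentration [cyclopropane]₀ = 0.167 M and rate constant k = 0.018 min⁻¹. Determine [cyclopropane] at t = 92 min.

0.03188 M

Step 1: For a first-order reaction: [cyclopropane] = [cyclopropane]₀ × e^(-kt)
Step 2: [cyclopropane] = 0.167 × e^(-0.018 × 92)
Step 3: [cyclopropane] = 0.167 × e^(-1.656)
Step 4: [cyclopropane] = 0.167 × 0.190901 = 0.03188 M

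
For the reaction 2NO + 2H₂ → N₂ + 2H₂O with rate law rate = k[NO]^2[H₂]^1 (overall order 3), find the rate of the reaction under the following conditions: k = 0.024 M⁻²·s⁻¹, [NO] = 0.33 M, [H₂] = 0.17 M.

0.0004443 M/s

Step 1: The rate law is rate = k[NO]^2[H₂]^1, overall order = 2+1 = 3
Step 2: Substitute values: rate = 0.024 × (0.33)^2 × (0.17)^1
Step 3: rate = 0.024 × 0.1089 × 0.17 = 0.000444312 M/s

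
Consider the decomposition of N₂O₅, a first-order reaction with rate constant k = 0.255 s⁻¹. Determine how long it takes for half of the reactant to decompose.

2.718 s

Step 1: For a first-order reaction, t₁/₂ = ln(2)/k
Step 2: t₁/₂ = ln(2)/0.255
Step 3: t₁/₂ = 0.6931/0.255 = 2.718 s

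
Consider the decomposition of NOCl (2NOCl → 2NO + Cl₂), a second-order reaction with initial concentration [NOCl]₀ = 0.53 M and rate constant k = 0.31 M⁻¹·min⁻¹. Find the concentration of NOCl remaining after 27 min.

0.0975 M

Step 1: For a second-order reaction: 1/[NOCl] = 1/[NOCl]₀ + kt
Step 2: 1/[NOCl] = 1/0.53 + 0.31 × 27
Step 3: 1/[NOCl] = 1.887 + 8.37 = 10.26
Step 4: [NOCl] = 1/10.26 = 0.0975 M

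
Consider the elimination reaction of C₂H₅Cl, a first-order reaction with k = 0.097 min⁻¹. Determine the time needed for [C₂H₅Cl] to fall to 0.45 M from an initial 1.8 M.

14.29 min

Step 1: For first-order: t = ln([C₂H₅Cl]₀/[C₂H₅Cl])/k
Step 2: t = ln(1.8/0.45)/0.097
Step 3: t = ln(4)/0.097
Step 4: t = 1.386/0.097 = 14.29 min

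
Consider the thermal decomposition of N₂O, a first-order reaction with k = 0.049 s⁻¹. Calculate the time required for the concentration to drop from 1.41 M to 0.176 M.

42.47 s

Step 1: For first-order: t = ln([N₂O]₀/[N₂O])/k
Step 2: t = ln(1.41/0.176)/0.049
Step 3: t = ln(8.011)/0.049
Step 4: t = 2.081/0.049 = 42.47 s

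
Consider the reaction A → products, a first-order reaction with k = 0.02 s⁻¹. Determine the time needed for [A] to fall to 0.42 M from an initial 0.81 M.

32.84 s

Step 1: For first-order: t = ln([A]₀/[A])/k
Step 2: t = ln(0.81/0.42)/0.02
Step 3: t = ln(1.929)/0.02
Step 4: t = 0.6568/0.02 = 32.84 s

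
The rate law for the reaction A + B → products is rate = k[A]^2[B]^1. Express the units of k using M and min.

M⁻²·min⁻¹

Step 1: Overall order = 2 + 1 = 3.
Step 2: rate has units M·min⁻¹; [A]^2[B]^1 has units M^3.
Step 3: k = rate/([A]^2[B]^1), so units of k = M^(1-3)·min⁻¹ = M⁻²·min⁻¹.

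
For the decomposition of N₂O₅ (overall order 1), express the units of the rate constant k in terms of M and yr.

yr⁻¹

Step 1: For overall order n, rate = k × (concentration)^n.
Step 2: Rate has units M·yr⁻¹; concentration term has units M^1.
Step 3: k = rate / (concentration)^n, so units of k = M^(1-1)·yr⁻¹ = yr⁻¹.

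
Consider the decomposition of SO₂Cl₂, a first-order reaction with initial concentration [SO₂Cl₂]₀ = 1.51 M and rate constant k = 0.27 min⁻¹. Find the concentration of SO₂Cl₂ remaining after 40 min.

3.08e-05 M

Step 1: For a first-order reaction: [SO₂Cl₂] = [SO₂Cl₂]₀ × e^(-kt)
Step 2: [SO₂Cl₂] = 1.51 × e^(-0.27 × 40)
Step 3: [SO₂Cl₂] = 1.51 × e^(-10.8)
Step 4: [SO₂Cl₂] = 1.51 × 2.03995e-05 = 3.08e-05 M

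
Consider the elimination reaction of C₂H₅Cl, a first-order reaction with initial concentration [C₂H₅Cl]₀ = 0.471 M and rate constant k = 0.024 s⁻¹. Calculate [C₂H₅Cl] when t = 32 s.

0.2185 M

Step 1: For a first-order reaction: [C₂H₅Cl] = [C₂H₅Cl]₀ × e^(-kt)
Step 2: [C₂H₅Cl] = 0.471 × e^(-0.024 × 32)
Step 3: [C₂H₅Cl] = 0.471 × e^(-0.768)
Step 4: [C₂H₅Cl] = 0.471 × 0.46394 = 0.2185 M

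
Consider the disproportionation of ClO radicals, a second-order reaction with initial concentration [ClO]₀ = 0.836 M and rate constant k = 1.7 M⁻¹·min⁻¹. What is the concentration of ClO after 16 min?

0.03522 M

Step 1: For a second-order reaction: 1/[ClO] = 1/[ClO]₀ + kt
Step 2: 1/[ClO] = 1/0.836 + 1.7 × 16
Step 3: 1/[ClO] = 1.196 + 27.2 = 28.4
Step 4: [ClO] = 1/28.4 = 0.03522 M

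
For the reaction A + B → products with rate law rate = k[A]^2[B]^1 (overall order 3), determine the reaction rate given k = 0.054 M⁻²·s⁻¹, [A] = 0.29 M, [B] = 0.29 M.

0.001317 M/s

Step 1: The rate law is rate = k[A]^2[B]^1, overall order = 2+1 = 3
Step 2: Substitute values: rate = 0.054 × (0.29)^2 × (0.29)^1
Step 3: rate = 0.054 × 0.0841 × 0.29 = 0.00131701 M/s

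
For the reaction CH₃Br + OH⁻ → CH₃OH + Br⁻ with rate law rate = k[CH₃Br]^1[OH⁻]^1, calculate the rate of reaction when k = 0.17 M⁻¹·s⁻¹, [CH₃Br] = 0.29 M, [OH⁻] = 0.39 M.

0.01923 M/s

Step 1: The rate law is rate = k[CH₃Br]^1[OH⁻]^1
Step 2: Substitute: rate = 0.17 × (0.29)^1 × (0.39)^1
Step 3: rate = 0.17 × 0.29 × 0.39 = 0.019227 M/s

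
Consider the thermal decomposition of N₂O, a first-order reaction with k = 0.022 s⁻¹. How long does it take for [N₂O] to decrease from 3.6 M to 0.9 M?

63.01 s

Step 1: For first-order: t = ln([N₂O]₀/[N₂O])/k
Step 2: t = ln(3.6/0.9)/0.022
Step 3: t = ln(4)/0.022
Step 4: t = 1.386/0.022 = 63.01 s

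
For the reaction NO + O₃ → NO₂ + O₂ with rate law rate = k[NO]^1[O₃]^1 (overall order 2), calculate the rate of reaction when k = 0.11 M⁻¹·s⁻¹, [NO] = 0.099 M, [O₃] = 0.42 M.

0.004574 M/s

Step 1: The rate law is rate = k[NO]^1[O₃]^1, overall order = 1+1 = 2
Step 2: Substitute values: rate = 0.11 × (0.099)^1 × (0.42)^1
Step 3: rate = 0.11 × 0.099 × 0.42 = 0.0045738 M/s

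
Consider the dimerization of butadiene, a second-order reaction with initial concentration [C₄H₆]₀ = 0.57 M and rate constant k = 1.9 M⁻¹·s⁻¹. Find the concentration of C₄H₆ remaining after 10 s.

0.04818 M

Step 1: For a second-order reaction: 1/[C₄H₆] = 1/[C₄H₆]₀ + kt
Step 2: 1/[C₄H₆] = 1/0.57 + 1.9 × 10
Step 3: 1/[C₄H₆] = 1.754 + 19 = 20.75
Step 4: [C₄H₆] = 1/20.75 = 0.04818 M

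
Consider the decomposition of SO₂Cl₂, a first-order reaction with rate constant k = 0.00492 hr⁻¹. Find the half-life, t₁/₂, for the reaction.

140.9 hr

Step 1: For a first-order reaction, t₁/₂ = ln(2)/k
Step 2: t₁/₂ = ln(2)/0.00492
Step 3: t₁/₂ = 0.6931/0.00492 = 140.9 hr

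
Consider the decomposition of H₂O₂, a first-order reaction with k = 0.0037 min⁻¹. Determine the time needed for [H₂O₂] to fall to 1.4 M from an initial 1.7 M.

52.47 min

Step 1: For first-order: t = ln([H₂O₂]₀/[H₂O₂])/k
Step 2: t = ln(1.7/1.4)/0.0037
Step 3: t = ln(1.214)/0.0037
Step 4: t = 0.1942/0.0037 = 52.47 min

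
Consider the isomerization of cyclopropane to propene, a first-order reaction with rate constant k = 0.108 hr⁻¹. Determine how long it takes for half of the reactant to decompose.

6.418 hr

Step 1: For a first-order reaction, t₁/₂ = ln(2)/k
Step 2: t₁/₂ = ln(2)/0.108
Step 3: t₁/₂ = 0.6931/0.108 = 6.418 hr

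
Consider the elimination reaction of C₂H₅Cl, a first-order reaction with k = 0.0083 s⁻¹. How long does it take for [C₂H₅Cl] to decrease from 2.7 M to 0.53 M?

196.2 s

Step 1: For first-order: t = ln([C₂H₅Cl]₀/[C₂H₅Cl])/k
Step 2: t = ln(2.7/0.53)/0.0083
Step 3: t = ln(5.094)/0.0083
Step 4: t = 1.628/0.0083 = 196.2 s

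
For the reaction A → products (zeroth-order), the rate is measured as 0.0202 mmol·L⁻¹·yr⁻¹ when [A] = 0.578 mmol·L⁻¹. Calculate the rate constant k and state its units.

0.0202 mmol·L⁻¹·yr⁻¹

Step 1: For a zeroth-order reaction, rate = k (independent of concentration).
Step 2: k = rate = 0.0202 mmol·L⁻¹·yr⁻¹.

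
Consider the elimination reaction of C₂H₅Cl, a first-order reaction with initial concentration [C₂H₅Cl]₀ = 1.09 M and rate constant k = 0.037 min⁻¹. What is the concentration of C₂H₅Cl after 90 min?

0.03901 M

Step 1: For a first-order reaction: [C₂H₅Cl] = [C₂H₅Cl]₀ × e^(-kt)
Step 2: [C₂H₅Cl] = 1.09 × e^(-0.037 × 90)
Step 3: [C₂H₅Cl] = 1.09 × e^(-3.33)
Step 4: [C₂H₅Cl] = 1.09 × 0.0357931 = 0.03901 M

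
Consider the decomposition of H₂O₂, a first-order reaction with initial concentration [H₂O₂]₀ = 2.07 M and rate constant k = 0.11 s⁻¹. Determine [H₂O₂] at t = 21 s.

0.2055 M

Step 1: For a first-order reaction: [H₂O₂] = [H₂O₂]₀ × e^(-kt)
Step 2: [H₂O₂] = 2.07 × e^(-0.11 × 21)
Step 3: [H₂O₂] = 2.07 × e^(-2.31)
Step 4: [H₂O₂] = 2.07 × 0.0992613 = 0.2055 M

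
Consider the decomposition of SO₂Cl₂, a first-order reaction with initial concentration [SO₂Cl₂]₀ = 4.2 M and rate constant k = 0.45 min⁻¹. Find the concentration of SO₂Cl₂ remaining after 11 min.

0.02975 M

Step 1: For a first-order reaction: [SO₂Cl₂] = [SO₂Cl₂]₀ × e^(-kt)
Step 2: [SO₂Cl₂] = 4.2 × e^(-0.45 × 11)
Step 3: [SO₂Cl₂] = 4.2 × e^(-4.95)
Step 4: [SO₂Cl₂] = 4.2 × 0.00708341 = 0.02975 M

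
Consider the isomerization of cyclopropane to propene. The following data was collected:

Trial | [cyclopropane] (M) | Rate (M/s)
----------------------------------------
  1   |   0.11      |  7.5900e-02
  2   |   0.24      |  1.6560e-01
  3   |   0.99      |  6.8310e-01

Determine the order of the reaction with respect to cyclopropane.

first order (1)

Step 1: Compare trials to find order n where rate₂/rate₁ = ([cyclopropane]₂/[cyclopropane]₁)^n
Step 2: rate₂/rate₁ = 1.6560e-01/7.5900e-02 = 2.182
Step 3: [cyclopropane]₂/[cyclopropane]₁ = 0.24/0.11 = 2.182
Step 4: n = ln(2.182)/ln(2.182) = 1.00 ≈ 1
Step 5: The reaction is first order in cyclopropane.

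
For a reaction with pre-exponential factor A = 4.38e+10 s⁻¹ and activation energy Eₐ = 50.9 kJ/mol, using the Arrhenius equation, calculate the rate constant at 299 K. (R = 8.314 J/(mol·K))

5.61e+01 s⁻¹

Step 1: Use the Arrhenius equation: k = A × exp(-Eₐ/RT)
Step 2: Convert Eₐ to J/mol: 50.9 kJ/mol = 50900 J/mol
Step 3: Calculate the exponent: -Eₐ/(RT) = -50900/(8.314 × 299) = -20.47560
Step 4: k = 4.38e+10 × exp(-20.47560)
Step 5: k = 4.38e+10 × 1.28103e-09 = 5.6109e+01 s⁻¹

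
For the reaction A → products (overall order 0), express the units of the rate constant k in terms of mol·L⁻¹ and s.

mol·L⁻¹·s⁻¹

Step 1: For overall order n, rate = k × (concentration)^n.
Step 2: Rate has units mol·L⁻¹·s⁻¹; concentration term has units (mol·L⁻¹)^0.
Step 3: k = rate / (concentration)^n, so units of k = (mol·L⁻¹)^(1-0)·s⁻¹ = mol·L⁻¹·s⁻¹.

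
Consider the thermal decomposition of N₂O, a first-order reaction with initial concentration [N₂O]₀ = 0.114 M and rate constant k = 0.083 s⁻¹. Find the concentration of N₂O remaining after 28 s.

0.01116 M

Step 1: For a first-order reaction: [N₂O] = [N₂O]₀ × e^(-kt)
Step 2: [N₂O] = 0.114 × e^(-0.083 × 28)
Step 3: [N₂O] = 0.114 × e^(-2.324)
Step 4: [N₂O] = 0.114 × 0.0978813 = 0.01116 M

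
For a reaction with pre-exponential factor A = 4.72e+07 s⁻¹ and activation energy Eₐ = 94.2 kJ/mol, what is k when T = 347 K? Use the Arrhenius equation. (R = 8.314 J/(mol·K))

3.11e-07 s⁻¹

Step 1: Use the Arrhenius equation: k = A × exp(-Eₐ/RT)
Step 2: Convert Eₐ to J/mol: 94.2 kJ/mol = 94200 J/mol
Step 3: Calculate the exponent: -Eₐ/(RT) = -94200/(8.314 × 347) = -32.65212
Step 4: k = 4.72e+07 × exp(-32.65212)
Step 5: k = 4.72e+07 × 6.59727e-15 = 3.1139e-07 s⁻¹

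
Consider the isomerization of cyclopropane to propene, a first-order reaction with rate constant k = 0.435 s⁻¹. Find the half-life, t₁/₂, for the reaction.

1.593 s

Step 1: For a first-order reaction, t₁/₂ = ln(2)/k
Step 2: t₁/₂ = ln(2)/0.435
Step 3: t₁/₂ = 0.6931/0.435 = 1.593 s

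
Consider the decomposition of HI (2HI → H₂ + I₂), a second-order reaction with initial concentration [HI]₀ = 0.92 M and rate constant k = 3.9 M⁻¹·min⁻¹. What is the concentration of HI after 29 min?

0.008758 M

Step 1: For a second-order reaction: 1/[HI] = 1/[HI]₀ + kt
Step 2: 1/[HI] = 1/0.92 + 3.9 × 29
Step 3: 1/[HI] = 1.087 + 113.1 = 114.2
Step 4: [HI] = 1/114.2 = 0.008758 M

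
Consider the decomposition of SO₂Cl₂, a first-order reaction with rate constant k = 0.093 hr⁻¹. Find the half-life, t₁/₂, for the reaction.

7.453 hr

Step 1: For a first-order reaction, t₁/₂ = ln(2)/k
Step 2: t₁/₂ = ln(2)/0.093
Step 3: t₁/₂ = 0.6931/0.093 = 7.453 hr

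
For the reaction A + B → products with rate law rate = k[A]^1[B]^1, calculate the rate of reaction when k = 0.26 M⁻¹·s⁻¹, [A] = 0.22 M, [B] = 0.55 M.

0.03146 M/s

Step 1: The rate law is rate = k[A]^1[B]^1
Step 2: Substitute: rate = 0.26 × (0.22)^1 × (0.55)^1
Step 3: rate = 0.26 × 0.22 × 0.55 = 0.03146 M/s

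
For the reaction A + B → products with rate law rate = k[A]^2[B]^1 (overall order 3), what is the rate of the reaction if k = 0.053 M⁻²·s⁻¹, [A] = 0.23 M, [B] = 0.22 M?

0.0006168 M/s

Step 1: The rate law is rate = k[A]^2[B]^1, overall order = 2+1 = 3
Step 2: Substitute values: rate = 0.053 × (0.23)^2 × (0.22)^1
Step 3: rate = 0.053 × 0.0529 × 0.22 = 0.000616814 M/s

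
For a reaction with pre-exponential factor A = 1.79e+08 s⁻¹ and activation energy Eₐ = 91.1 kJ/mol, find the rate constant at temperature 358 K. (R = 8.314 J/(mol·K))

9.13e-06 s⁻¹

Step 1: Use the Arrhenius equation: k = A × exp(-Eₐ/RT)
Step 2: Convert Eₐ to J/mol: 91.1 kJ/mol = 91100 J/mol
Step 3: Calculate the exponent: -Eₐ/(RT) = -91100/(8.314 × 358) = -30.60732
Step 4: k = 1.79e+08 × exp(-30.60732)
Step 5: k = 1.79e+08 × 5.09812e-14 = 9.1256e-06 s⁻¹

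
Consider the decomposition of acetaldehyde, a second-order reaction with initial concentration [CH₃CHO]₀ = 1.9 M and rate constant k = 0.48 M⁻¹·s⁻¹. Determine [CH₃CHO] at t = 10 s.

0.1877 M

Step 1: For a second-order reaction: 1/[CH₃CHO] = 1/[CH₃CHO]₀ + kt
Step 2: 1/[CH₃CHO] = 1/1.9 + 0.48 × 10
Step 3: 1/[CH₃CHO] = 0.5263 + 4.8 = 5.326
Step 4: [CH₃CHO] = 1/5.326 = 0.1877 M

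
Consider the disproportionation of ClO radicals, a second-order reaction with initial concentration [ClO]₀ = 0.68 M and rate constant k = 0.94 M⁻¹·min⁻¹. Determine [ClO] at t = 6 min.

0.1406 M

Step 1: For a second-order reaction: 1/[ClO] = 1/[ClO]₀ + kt
Step 2: 1/[ClO] = 1/0.68 + 0.94 × 6
Step 3: 1/[ClO] = 1.471 + 5.64 = 7.111
Step 4: [ClO] = 1/7.111 = 0.1406 M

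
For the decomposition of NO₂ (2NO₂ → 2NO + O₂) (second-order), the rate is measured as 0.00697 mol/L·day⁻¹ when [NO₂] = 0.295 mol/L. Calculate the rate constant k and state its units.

0.08009 (mol/L)⁻¹·day⁻¹

Step 1: rate = k[NO₂]^2, so k = rate / [NO₂]^2.
Step 2: k = 0.00697 / (0.295)^2 = 0.00697 / 0.08702.
Step 3: k = 0.08009 (mol/L)⁻¹·day⁻¹.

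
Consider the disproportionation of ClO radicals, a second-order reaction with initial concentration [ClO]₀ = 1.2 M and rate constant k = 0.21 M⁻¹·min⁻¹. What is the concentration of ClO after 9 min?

0.3672 M

Step 1: For a second-order reaction: 1/[ClO] = 1/[ClO]₀ + kt
Step 2: 1/[ClO] = 1/1.2 + 0.21 × 9
Step 3: 1/[ClO] = 0.8333 + 1.89 = 2.723
Step 4: [ClO] = 1/2.723 = 0.3672 M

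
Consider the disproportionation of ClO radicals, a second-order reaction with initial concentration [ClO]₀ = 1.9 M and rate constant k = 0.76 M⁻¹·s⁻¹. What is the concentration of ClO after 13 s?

0.0961 M

Step 1: For a second-order reaction: 1/[ClO] = 1/[ClO]₀ + kt
Step 2: 1/[ClO] = 1/1.9 + 0.76 × 13
Step 3: 1/[ClO] = 0.5263 + 9.88 = 10.41
Step 4: [ClO] = 1/10.41 = 0.0961 M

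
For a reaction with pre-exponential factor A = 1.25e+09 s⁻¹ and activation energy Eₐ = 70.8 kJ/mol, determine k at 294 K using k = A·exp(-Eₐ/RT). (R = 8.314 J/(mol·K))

3.29e-04 s⁻¹

Step 1: Use the Arrhenius equation: k = A × exp(-Eₐ/RT)
Step 2: Convert Eₐ to J/mol: 70.8 kJ/mol = 70800 J/mol
Step 3: Calculate the exponent: -Eₐ/(RT) = -70800/(8.314 × 294) = -28.96516
Step 4: k = 1.25e+09 × exp(-28.96516)
Step 5: k = 1.25e+09 × 2.63385e-13 = 3.2923e-04 s⁻¹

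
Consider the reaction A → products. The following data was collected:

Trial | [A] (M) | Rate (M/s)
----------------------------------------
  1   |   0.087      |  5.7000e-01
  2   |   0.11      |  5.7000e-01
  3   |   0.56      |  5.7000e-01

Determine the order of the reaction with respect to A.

zeroth order (0)

Step 1: Compare trials - when concentration changes, rate stays constant.
Step 2: rate₂/rate₁ = 5.7000e-01/5.7000e-01 = 1
Step 3: [A]₂/[A]₁ = 0.11/0.087 = 1.264
Step 4: Since rate ratio ≈ (conc ratio)^0, the reaction is zeroth order.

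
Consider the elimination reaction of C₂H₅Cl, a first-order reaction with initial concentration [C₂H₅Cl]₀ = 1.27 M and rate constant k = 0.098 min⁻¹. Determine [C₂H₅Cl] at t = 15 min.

0.292 M

Step 1: For a first-order reaction: [C₂H₅Cl] = [C₂H₅Cl]₀ × e^(-kt)
Step 2: [C₂H₅Cl] = 1.27 × e^(-0.098 × 15)
Step 3: [C₂H₅Cl] = 1.27 × e^(-1.47)
Step 4: [C₂H₅Cl] = 1.27 × 0.229925 = 0.292 M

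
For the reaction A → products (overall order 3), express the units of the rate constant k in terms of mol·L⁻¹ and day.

(mol·L⁻¹)⁻²·day⁻¹

Step 1: For overall order n, rate = k × (concentration)^n.
Step 2: Rate has units mol·L⁻¹·day⁻¹; concentration term has units (mol·L⁻¹)^3.
Step 3: k = rate / (concentration)^n, so units of k = (mol·L⁻¹)^(1-3)·day⁻¹ = (mol·L⁻¹)⁻²·day⁻¹.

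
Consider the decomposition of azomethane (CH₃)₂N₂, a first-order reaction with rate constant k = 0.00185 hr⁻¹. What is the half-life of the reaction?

374.7 hr

Step 1: For a first-order reaction, t₁/₂ = ln(2)/k
Step 2: t₁/₂ = ln(2)/0.00185
Step 3: t₁/₂ = 0.6931/0.00185 = 374.7 hr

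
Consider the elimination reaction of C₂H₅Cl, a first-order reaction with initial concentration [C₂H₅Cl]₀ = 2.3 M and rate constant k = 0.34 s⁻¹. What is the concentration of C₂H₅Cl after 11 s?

0.05463 M

Step 1: For a first-order reaction: [C₂H₅Cl] = [C₂H₅Cl]₀ × e^(-kt)
Step 2: [C₂H₅Cl] = 2.3 × e^(-0.34 × 11)
Step 3: [C₂H₅Cl] = 2.3 × e^(-3.74)
Step 4: [C₂H₅Cl] = 2.3 × 0.0237541 = 0.05463 M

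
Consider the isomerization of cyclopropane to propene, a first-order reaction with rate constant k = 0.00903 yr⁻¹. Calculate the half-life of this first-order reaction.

76.76 yr

Step 1: For a first-order reaction, t₁/₂ = ln(2)/k
Step 2: t₁/₂ = ln(2)/0.00903
Step 3: t₁/₂ = 0.6931/0.00903 = 76.76 yr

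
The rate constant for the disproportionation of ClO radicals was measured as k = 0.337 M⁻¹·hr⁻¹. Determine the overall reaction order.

second order (2)

Step 1: The units of k for an nth-order reaction are (concentration)^(1-n)·(time)⁻¹.
Step 2: Here k has units M⁻¹·hr⁻¹, so the concentration exponent is -1.
Step 3: 1 - n = -1 ⇒ n = 2. The reaction is second order.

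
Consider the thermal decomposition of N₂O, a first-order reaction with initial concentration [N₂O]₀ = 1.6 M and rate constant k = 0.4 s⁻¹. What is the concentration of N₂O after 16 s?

0.002658 M

Step 1: For a first-order reaction: [N₂O] = [N₂O]₀ × e^(-kt)
Step 2: [N₂O] = 1.6 × e^(-0.4 × 16)
Step 3: [N₂O] = 1.6 × e^(-6.4)
Step 4: [N₂O] = 1.6 × 0.00166156 = 0.002658 M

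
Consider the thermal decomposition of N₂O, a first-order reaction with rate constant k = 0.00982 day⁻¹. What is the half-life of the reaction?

70.59 day

Step 1: For a first-order reaction, t₁/₂ = ln(2)/k
Step 2: t₁/₂ = ln(2)/0.00982
Step 3: t₁/₂ = 0.6931/0.00982 = 70.59 day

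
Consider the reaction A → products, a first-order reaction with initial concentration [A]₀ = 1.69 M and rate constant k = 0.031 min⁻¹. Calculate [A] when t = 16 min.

1.029 M

Step 1: For a first-order reaction: [A] = [A]₀ × e^(-kt)
Step 2: [A] = 1.69 × e^(-0.031 × 16)
Step 3: [A] = 1.69 × e^(-0.496)
Step 4: [A] = 1.69 × 0.608962 = 1.029 M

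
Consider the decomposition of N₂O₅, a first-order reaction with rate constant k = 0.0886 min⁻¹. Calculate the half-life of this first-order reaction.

7.823 min

Step 1: For a first-order reaction, t₁/₂ = ln(2)/k
Step 2: t₁/₂ = ln(2)/0.0886
Step 3: t₁/₂ = 0.6931/0.0886 = 7.823 min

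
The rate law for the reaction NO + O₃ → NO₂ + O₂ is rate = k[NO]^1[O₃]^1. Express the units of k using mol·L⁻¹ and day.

(mol·L⁻¹)⁻¹·day⁻¹

Step 1: Overall order = 1 + 1 = 2.
Step 2: rate has units mol·L⁻¹·day⁻¹; [NO]^1[O₃]^1 has units (mol·L⁻¹)^2.
Step 3: k = rate/([NO]^1[O₃]^1), so units of k = (mol·L⁻¹)^(1-2)·day⁻¹ = (mol·L⁻¹)⁻¹·day⁻¹.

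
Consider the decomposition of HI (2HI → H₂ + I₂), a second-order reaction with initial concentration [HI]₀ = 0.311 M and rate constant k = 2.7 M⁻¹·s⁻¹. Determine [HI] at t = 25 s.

0.01414 M

Step 1: For a second-order reaction: 1/[HI] = 1/[HI]₀ + kt
Step 2: 1/[HI] = 1/0.311 + 2.7 × 25
Step 3: 1/[HI] = 3.215 + 67.5 = 70.72
Step 4: [HI] = 1/70.72 = 0.01414 M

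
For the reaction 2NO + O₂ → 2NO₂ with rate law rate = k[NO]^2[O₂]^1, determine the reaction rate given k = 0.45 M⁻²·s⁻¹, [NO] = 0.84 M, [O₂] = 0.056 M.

0.01778 M/s

Step 1: The rate law is rate = k[NO]^2[O₂]^1
Step 2: Substitute: rate = 0.45 × (0.84)^2 × (0.056)^1
Step 3: rate = 0.45 × 0.7056 × 0.056 = 0.0177811 M/s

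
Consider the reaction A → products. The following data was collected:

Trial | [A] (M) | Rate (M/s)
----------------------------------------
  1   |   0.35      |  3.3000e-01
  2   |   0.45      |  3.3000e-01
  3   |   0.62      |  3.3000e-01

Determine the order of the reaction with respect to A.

zeroth order (0)

Step 1: Compare trials - when concentration changes, rate stays constant.
Step 2: rate₂/rate₁ = 3.3000e-01/3.3000e-01 = 1
Step 3: [A]₂/[A]₁ = 0.45/0.35 = 1.286
Step 4: Since rate ratio ≈ (conc ratio)^0, the reaction is zeroth order.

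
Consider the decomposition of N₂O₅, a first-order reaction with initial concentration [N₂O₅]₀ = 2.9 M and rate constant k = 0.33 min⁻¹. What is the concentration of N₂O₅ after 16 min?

0.01477 M

Step 1: For a first-order reaction: [N₂O₅] = [N₂O₅]₀ × e^(-kt)
Step 2: [N₂O₅] = 2.9 × e^(-0.33 × 16)
Step 3: [N₂O₅] = 2.9 × e^(-5.28)
Step 4: [N₂O₅] = 2.9 × 0.00509243 = 0.01477 M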